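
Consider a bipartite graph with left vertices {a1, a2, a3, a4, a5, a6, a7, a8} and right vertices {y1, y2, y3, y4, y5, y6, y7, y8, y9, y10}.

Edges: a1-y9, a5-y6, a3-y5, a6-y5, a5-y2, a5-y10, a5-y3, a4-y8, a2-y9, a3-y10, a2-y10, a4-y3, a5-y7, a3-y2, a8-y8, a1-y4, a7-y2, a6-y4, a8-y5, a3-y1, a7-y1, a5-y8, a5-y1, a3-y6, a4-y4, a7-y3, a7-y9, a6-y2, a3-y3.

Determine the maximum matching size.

One maximum matching: a1–y4, a2–y10, a3–y6, a4–y3, a5–y7, a6–y2, a7–y1, a8–y8.
All 8 left vertices are matched, so no larger matching exists.

8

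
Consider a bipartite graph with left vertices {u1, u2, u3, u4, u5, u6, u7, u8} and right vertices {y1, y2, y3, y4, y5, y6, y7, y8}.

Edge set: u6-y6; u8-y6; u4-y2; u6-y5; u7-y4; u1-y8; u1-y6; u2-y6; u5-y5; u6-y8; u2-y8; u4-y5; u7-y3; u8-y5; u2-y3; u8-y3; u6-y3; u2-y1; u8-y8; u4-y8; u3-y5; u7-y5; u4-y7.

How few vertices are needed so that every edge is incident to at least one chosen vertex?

7

{u1, u2, u4, u6, u7, u8, y5} is a vertex cover of size 7: every edge has an endpoint in this set.
No smaller cover exists because u1–y6, u2–y1, u3–y5, u4–y7, u6–y8, u7–y4, u8–y3 is a matching of size 7, and a cover must include an endpoint of each of these disjoint edges (König's theorem).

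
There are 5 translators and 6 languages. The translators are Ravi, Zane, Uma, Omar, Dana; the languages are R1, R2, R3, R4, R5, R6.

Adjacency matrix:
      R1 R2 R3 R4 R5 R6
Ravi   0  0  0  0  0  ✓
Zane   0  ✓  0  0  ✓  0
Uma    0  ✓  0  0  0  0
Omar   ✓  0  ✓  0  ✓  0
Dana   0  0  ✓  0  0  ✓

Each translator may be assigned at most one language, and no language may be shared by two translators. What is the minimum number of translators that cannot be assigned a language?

For example, pair Ravi–R6, Zane–R5, Uma–R2, Omar–R1, Dana–R3.
All 5 translators are matched, so no larger matching exists.
That matches 5 of the 5, leaving 0 unmatched; no matching can do better.

0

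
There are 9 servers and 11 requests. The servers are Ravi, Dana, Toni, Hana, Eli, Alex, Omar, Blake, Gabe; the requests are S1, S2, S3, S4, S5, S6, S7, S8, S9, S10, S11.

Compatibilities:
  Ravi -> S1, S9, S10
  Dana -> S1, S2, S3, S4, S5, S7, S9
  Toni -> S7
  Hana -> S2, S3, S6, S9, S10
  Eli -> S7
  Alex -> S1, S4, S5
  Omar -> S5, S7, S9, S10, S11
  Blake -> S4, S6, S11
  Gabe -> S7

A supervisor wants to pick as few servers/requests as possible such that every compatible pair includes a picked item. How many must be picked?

A maximum matching has 7 edges (e.g. Ravi–S10, Dana–S3, Toni–S7, Hana–S2, Alex–S1, Omar–S9, Blake–S4).
By König's theorem the minimum vertex cover has the same size. One such cover is {Ravi, Dana, Hana, Alex, Omar, Blake, S7}.

7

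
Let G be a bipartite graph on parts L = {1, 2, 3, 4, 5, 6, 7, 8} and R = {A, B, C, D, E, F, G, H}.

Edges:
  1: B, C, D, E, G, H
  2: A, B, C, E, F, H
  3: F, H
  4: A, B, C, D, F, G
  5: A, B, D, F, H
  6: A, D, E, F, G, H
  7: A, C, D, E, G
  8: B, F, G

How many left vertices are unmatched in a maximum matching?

A valid assignment of size 8: 1–D, 2–H, 3–F, 4–C, 5–A, 6–G, 7–E, 8–B.
This saturates every left vertex, so 8 is the maximum.
That matches 8 of the 8, leaving 0 unmatched; no matching can do better.

0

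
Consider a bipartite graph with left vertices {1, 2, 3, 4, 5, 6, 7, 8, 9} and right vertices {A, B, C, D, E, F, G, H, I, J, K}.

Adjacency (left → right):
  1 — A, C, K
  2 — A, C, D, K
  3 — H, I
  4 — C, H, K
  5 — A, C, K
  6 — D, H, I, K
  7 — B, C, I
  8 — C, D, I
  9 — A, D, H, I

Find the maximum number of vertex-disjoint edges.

One maximum matching: 1–C, 2–D, 3–I, 4–H, 5–A, 6–K, 7–B.
The set {1, 2, 3, 4, 5, 6, 8, 9} has only 6 neighbours ({A, C, D, H, I, K}), so by Hall's theorem at most 7 of the 9 left vertices can be matched.

7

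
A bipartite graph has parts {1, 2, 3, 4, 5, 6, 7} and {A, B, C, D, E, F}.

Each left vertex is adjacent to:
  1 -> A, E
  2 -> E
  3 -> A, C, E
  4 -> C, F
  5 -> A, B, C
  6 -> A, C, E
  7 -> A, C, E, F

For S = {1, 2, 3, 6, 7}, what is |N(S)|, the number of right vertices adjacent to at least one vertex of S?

4

The union of neighbours of {1, 2, 3, 6, 7} is {A, C, E, F}, which has 4 elements.
Since |N(S)| = 4 < |S| = 5, Hall's condition fails for this subset.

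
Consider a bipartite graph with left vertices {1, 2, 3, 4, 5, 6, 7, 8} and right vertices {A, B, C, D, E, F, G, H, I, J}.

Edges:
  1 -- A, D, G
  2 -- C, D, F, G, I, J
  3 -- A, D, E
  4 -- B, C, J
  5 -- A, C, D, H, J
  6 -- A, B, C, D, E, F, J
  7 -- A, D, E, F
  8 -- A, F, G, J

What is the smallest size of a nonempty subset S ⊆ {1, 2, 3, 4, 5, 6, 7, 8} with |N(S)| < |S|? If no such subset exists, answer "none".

none

A matching saturating every left vertex exists, for instance 1→D, 2→G, 3→E, 4→B, 5→H, 6→A, 7→F, 8→J.
By Hall's marriage theorem, this means |N(S)| ≥ |S| for every subset S, so no violating subset exists.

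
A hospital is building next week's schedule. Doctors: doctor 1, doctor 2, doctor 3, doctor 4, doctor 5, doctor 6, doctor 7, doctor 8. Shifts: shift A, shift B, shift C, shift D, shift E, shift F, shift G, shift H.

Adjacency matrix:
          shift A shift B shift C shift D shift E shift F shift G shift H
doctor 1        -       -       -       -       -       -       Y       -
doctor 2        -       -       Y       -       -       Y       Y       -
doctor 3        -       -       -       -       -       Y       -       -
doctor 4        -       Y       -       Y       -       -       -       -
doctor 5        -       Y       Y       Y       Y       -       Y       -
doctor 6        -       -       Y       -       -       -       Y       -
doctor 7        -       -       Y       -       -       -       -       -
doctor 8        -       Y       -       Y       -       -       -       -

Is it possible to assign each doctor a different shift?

No

The set {doctor 1, doctor 2, doctor 3, doctor 6, doctor 7} has only 3 neighbours ({shift C, shift F, shift G}), so by Hall's theorem at most 6 of the 8 doctors can be matched.
Hence no matching covers every doctor.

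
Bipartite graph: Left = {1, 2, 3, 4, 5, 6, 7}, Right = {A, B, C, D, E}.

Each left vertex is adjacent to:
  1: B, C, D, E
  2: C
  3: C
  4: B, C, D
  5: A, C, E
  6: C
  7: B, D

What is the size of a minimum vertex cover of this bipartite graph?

A maximum matching has 5 edges (e.g. 1–E, 2–C, 4–D, 5–A, 7–B).
By König's theorem the minimum vertex cover has the same size. One such cover is {1, 4, 5, 7, C}.

5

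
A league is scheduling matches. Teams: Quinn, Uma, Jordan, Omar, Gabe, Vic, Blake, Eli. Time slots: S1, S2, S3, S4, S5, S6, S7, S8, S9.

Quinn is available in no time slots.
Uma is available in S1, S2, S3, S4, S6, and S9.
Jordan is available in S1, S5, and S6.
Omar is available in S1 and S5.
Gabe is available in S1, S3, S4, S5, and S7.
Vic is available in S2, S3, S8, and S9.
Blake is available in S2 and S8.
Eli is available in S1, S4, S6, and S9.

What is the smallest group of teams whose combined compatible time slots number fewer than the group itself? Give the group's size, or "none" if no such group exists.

1

Take S = {Quinn}. Its neighbourhood is {}, so |N(S)| = 0 < |S| = 1.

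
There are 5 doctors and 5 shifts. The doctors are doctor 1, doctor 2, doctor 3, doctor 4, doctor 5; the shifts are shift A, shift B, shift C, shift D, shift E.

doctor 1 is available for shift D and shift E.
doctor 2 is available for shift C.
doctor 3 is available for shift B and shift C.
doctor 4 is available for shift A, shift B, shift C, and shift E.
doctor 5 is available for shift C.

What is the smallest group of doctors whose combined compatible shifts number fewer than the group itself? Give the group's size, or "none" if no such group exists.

Take S = {doctor 2, doctor 5}. Its neighbourhood is {shift C}, so |N(S)| = 1 < |S| = 2.
No single vertex violates Hall's condition since each has at least one neighbour, so 2 is the minimum.

2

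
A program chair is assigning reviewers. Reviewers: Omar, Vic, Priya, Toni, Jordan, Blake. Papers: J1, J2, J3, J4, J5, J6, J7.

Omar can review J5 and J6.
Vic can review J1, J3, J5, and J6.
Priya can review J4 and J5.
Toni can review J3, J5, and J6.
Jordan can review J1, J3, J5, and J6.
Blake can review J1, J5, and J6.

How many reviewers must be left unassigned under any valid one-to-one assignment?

1

One maximum matching: Omar-J5, Vic-J1, Priya-J4, Toni-J6, Jordan-J3.
The set {Omar, Vic, Toni, Jordan, Blake} has only 4 neighbours ({J1, J3, J5, J6}), so by Hall's theorem at most 5 of the 6 reviewers can be matched.
That matches 5 of the 6, leaving 1 unmatched; no matching can do better.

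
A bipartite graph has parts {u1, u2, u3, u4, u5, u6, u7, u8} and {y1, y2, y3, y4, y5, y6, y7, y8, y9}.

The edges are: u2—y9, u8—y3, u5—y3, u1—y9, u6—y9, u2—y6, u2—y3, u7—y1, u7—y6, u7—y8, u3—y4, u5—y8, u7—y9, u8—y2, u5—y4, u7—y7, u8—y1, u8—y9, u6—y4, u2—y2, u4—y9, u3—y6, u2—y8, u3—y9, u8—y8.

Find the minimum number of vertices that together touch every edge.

{u2, u3, u5, u6, u7, u8, y9} is a vertex cover of size 7: every edge has an endpoint in this set.
No smaller cover exists because u1–y9, u2–y2, u3–y6, u5–y8, u6–y4, u7–y7, u8–y3 is a matching of size 7, and a cover must include an endpoint of each of these disjoint edges (König's theorem).

7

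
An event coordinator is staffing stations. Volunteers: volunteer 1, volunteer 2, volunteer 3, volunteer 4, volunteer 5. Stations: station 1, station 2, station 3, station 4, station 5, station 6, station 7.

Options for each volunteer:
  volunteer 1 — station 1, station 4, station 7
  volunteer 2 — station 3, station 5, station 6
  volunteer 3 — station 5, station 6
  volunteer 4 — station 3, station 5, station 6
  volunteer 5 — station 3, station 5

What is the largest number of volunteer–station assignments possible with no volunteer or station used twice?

4

A valid assignment of size 4: volunteer 1-station 1, volunteer 2-station 5, volunteer 3-station 6, volunteer 4-station 3.
The set {volunteer 2, volunteer 3, volunteer 4, volunteer 5} has only 3 neighbours ({station 3, station 5, station 6}), so by Hall's theorem at most 4 of the 5 volunteers can be matched.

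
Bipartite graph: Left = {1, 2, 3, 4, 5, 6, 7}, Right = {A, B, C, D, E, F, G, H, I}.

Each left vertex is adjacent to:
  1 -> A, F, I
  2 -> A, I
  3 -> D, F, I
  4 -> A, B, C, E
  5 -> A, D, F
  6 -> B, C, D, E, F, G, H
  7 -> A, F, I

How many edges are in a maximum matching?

6

One maximum matching: 1→A, 2→I, 3→D, 4→B, 5→F, 6→G.
The set {1, 2, 3, 5, 7} has only 4 neighbours ({A, D, F, I}), so by Hall's theorem at most 6 of the 7 left vertices can be matched.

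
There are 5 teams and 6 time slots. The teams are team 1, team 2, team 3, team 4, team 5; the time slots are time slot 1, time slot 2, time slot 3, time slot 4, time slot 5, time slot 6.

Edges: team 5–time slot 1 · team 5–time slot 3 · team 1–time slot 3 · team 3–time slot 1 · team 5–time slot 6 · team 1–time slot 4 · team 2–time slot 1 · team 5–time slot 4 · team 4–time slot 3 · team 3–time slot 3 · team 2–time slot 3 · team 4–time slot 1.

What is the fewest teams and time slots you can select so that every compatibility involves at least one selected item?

A maximum matching has 4 edges (e.g. team 1–time slot 4, team 2–time slot 1, team 3–time slot 3, team 5–time slot 6).
By König's theorem the minimum vertex cover has the same size. One such cover is {team 1, team 5, time slot 1, time slot 3}.

4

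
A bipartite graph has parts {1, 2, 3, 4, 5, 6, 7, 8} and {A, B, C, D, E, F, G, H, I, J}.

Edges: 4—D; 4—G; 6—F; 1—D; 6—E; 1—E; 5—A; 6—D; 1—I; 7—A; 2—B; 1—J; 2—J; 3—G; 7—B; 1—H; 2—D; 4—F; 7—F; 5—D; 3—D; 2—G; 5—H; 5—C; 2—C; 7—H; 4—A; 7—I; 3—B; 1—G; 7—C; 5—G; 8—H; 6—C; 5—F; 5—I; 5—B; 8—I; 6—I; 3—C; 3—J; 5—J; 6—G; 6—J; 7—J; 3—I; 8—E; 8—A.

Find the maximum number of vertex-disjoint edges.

8

A valid assignment of size 8: 1-E, 2-D, 3-B, 4-F, 5-A, 6-G, 7-J, 8-I.
This saturates every left vertex, so 8 is the maximum.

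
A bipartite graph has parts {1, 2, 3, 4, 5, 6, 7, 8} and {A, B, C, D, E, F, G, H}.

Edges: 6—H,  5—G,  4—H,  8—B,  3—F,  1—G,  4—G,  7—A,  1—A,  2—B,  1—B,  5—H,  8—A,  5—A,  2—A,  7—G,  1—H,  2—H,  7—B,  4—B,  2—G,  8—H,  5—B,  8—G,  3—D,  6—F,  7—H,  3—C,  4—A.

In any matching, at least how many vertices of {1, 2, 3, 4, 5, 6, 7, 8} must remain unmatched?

2

A valid assignment of size 6: 1–A, 2–H, 3–C, 4–G, 5–B, 6–F.
The set {1, 2, 4, 5, 7, 8} has only 4 neighbours ({A, B, G, H}), so by Hall's theorem at most 6 of the 8 left vertices can be matched.
That matches 6 of the 8, leaving 2 unmatched; no matching can do better.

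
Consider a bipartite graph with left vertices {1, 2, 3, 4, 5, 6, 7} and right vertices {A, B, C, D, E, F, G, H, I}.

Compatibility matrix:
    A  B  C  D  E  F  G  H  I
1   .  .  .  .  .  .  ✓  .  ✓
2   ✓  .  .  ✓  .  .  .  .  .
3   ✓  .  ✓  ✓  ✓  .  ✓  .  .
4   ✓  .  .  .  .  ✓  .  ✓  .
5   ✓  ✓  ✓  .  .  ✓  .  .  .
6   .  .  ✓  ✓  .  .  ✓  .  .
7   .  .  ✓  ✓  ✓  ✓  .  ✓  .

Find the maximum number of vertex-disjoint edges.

For example, pair 1→I, 2→D, 3→A, 4→F, 5→B, 6→G, 7→E.
This saturates every left vertex, so 7 is the maximum.

7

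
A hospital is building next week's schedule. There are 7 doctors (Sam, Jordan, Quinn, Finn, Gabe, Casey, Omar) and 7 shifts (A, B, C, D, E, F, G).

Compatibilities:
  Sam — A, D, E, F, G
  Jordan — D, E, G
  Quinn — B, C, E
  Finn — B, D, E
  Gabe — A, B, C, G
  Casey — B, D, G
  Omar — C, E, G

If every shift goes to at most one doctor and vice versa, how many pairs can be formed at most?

7

For example, pair Sam–F, Jordan–G, Quinn–C, Finn–D, Gabe–A, Casey–B, Omar–E.
All 7 doctors are matched, so no larger matching exists.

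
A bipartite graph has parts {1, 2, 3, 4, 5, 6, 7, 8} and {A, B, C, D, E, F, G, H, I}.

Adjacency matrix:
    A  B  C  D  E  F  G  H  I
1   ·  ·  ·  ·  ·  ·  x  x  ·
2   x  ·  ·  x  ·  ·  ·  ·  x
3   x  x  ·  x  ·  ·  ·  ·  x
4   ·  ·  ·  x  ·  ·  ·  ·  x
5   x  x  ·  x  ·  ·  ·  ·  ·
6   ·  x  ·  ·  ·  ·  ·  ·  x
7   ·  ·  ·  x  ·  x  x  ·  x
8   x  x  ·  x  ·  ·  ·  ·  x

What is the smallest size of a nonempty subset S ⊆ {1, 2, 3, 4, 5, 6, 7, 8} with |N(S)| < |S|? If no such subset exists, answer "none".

5

Take S = {2, 3, 4, 5, 6}. Its neighbourhood is {A, B, D, I}, so |N(S)| = 4 < |S| = 5.
Every subset of size less than 5 has at least as many neighbours as members, so 5 is the minimum.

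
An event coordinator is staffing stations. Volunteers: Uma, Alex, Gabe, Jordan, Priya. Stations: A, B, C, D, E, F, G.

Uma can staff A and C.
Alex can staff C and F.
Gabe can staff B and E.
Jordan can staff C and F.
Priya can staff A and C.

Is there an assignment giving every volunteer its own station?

No

The set {Uma, Alex, Jordan, Priya} has only 3 neighbours ({A, C, F}), so by Hall's theorem at most 4 of the 5 volunteers can be matched.
Hence no matching covers every volunteer.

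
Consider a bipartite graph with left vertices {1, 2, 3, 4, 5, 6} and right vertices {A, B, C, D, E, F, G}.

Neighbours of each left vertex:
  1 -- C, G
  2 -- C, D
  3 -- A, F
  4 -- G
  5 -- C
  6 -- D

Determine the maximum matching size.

A valid assignment of size 4: 1→C, 2→D, 3→F, 4→G.
The set {1, 2, 4, 5, 6} has only 3 neighbours ({C, D, G}), so by Hall's theorem at most 4 of the 6 left vertices can be matched.

4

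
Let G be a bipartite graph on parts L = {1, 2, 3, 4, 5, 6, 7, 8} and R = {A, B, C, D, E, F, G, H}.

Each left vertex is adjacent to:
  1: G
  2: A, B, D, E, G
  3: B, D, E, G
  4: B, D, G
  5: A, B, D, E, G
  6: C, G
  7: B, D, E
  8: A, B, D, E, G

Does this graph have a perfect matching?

No

The set {1, 2, 3, 4, 5, 7, 8} has only 5 neighbours ({A, B, D, E, G}), so by Hall's theorem at most 6 of the 8 left vertices can be matched.
Hence no matching covers every left vertex.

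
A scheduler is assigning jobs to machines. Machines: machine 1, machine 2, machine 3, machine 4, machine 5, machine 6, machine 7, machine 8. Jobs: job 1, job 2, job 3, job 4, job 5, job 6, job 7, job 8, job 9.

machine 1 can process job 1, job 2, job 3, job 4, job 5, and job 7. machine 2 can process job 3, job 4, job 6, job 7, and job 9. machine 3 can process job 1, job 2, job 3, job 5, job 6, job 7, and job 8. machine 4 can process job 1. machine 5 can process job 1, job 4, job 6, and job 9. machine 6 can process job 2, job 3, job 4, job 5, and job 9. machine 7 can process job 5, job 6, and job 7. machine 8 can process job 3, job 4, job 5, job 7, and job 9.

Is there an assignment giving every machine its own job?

A valid assignment of size 8: machine 1→job 3, machine 2→job 7, machine 3→job 8, machine 4→job 1, machine 5→job 6, machine 6→job 4, machine 7→job 5, machine 8→job 9.
All 8 machines are covered.

Yes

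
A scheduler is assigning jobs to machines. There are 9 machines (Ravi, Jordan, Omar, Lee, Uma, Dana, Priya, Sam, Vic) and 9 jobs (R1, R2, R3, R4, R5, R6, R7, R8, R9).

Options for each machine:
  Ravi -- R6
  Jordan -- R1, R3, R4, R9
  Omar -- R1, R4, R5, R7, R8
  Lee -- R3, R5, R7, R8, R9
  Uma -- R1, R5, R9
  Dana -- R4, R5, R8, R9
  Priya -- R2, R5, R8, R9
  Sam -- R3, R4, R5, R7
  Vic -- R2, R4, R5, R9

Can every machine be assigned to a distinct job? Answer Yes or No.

For example, pair Ravi–R6, Jordan–R9, Omar–R1, Lee–R3, Uma–R5, Dana–R8, Priya–R2, Sam–R7, Vic–R4.
All 9 machines are covered.

Yes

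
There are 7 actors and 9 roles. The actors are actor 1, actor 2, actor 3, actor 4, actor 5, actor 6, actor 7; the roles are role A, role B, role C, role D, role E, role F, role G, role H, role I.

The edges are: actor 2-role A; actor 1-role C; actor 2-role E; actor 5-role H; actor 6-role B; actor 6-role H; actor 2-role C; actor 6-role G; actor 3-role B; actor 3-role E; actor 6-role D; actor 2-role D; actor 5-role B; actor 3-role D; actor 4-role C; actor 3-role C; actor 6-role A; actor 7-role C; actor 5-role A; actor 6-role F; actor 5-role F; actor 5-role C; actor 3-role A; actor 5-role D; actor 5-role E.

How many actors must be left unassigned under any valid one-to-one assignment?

One maximum matching: actor 1-role C, actor 2-role D, actor 3-role B, actor 5-role F, actor 6-role G.
The set {actor 1, actor 4, actor 7} has only 1 neighbour ({role C}), so by Hall's theorem at most 5 of the 7 actors can be matched.
That matches 5 of the 7, leaving 2 unmatched; no matching can do better.

2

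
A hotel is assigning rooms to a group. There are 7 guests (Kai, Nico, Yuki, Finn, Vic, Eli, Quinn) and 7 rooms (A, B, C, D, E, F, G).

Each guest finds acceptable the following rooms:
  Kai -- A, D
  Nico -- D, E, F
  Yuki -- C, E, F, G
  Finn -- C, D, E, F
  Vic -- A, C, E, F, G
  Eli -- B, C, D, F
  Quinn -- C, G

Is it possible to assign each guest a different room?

Yes

One maximum matching: Kai-A, Nico-F, Yuki-E, Finn-D, Vic-G, Eli-B, Quinn-C.
All 7 guests are covered.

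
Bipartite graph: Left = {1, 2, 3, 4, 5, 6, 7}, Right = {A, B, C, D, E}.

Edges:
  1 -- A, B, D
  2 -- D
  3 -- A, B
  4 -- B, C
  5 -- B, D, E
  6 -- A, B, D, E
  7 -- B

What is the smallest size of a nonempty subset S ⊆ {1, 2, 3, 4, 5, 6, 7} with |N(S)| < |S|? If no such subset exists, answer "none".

Take S = {1, 2, 3, 7}. Its neighbourhood is {A, B, D}, so |N(S)| = 3 < |S| = 4.
Every subset of size less than 4 has at least as many neighbours as members, so 4 is the minimum.

4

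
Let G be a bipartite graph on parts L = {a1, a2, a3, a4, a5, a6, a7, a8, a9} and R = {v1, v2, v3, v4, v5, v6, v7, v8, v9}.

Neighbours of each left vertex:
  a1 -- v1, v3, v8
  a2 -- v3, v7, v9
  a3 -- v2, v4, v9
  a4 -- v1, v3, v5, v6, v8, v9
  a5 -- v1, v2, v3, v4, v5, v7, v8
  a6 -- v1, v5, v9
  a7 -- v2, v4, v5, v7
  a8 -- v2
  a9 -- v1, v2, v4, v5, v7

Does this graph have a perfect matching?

Yes

One maximum matching: a1–v3, a2–v7, a3–v9, a4–v6, a5–v8, a6–v5, a7–v4, a8–v2, a9–v1.
Every left vertex is matched, so this is a perfect matching.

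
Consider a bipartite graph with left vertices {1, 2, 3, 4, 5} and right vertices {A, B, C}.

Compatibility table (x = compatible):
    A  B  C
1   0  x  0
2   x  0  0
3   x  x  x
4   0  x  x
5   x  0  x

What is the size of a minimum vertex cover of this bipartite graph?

{A, B, C} is a vertex cover of size 3: every edge has an endpoint in this set.
No smaller cover exists because 1–B, 2–A, 3–C is a matching of size 3, and a cover must include an endpoint of each of these disjoint edges (König's theorem).

3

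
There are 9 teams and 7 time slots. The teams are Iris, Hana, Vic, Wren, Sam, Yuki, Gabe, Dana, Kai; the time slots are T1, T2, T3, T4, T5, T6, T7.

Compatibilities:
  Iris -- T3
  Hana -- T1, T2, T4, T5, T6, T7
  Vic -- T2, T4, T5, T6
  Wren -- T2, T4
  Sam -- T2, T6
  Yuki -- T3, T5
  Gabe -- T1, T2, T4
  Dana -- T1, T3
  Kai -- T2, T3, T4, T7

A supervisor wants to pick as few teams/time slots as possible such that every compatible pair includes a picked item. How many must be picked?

7

A maximum matching has 7 edges (e.g. Iris–T3, Hana–T7, Vic–T6, Wren–T4, Sam–T2, Yuki–T5, Gabe–T1).
By König's theorem the minimum vertex cover has the same size. One such cover is {T1, T2, T3, T4, T5, T6, T7}.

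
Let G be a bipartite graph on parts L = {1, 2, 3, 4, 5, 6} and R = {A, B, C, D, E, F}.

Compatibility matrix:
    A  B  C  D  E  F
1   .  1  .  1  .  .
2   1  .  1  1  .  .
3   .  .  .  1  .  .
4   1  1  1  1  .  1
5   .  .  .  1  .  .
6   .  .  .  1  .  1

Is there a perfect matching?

The set {3, 5} has only 1 neighbour ({D}), so by Hall's theorem at most 5 of the 6 left vertices can be matched.
Hence no matching covers every left vertex.

No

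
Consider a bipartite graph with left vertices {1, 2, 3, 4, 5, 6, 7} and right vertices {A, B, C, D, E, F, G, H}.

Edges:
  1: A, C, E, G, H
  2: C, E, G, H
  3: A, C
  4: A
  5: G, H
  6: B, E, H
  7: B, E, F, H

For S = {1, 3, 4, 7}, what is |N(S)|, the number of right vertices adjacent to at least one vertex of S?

The union of neighbours of {1, 3, 4, 7} is {A, B, C, E, F, G, H}, which has 7 elements.
Since |N(S)| = 7 ≥ |S| = 4, Hall's condition holds for this subset.

7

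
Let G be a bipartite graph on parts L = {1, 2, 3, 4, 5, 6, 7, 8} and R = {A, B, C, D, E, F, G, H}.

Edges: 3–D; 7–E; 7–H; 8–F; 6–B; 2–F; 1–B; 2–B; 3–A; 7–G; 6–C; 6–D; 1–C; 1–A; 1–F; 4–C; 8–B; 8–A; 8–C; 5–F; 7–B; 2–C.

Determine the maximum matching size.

For example, pair 1→A, 2→B, 3→D, 4→C, 5→F, 7→E.
The set {1, 2, 3, 4, 5, 6, 8} has only 5 neighbours ({A, B, C, D, F}), so by Hall's theorem at most 6 of the 8 left vertices can be matched.

6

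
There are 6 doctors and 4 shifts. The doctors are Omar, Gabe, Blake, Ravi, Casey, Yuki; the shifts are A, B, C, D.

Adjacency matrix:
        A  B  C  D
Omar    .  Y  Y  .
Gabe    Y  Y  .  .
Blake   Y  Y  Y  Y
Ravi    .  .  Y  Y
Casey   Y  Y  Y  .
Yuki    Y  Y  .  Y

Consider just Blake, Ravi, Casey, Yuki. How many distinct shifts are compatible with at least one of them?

The union of neighbours of {Blake, Ravi, Casey, Yuki} is {A, B, C, D}, which has 4 elements.
Since |N(S)| = 4 ≥ |S| = 4, Hall's condition holds for this subset.

4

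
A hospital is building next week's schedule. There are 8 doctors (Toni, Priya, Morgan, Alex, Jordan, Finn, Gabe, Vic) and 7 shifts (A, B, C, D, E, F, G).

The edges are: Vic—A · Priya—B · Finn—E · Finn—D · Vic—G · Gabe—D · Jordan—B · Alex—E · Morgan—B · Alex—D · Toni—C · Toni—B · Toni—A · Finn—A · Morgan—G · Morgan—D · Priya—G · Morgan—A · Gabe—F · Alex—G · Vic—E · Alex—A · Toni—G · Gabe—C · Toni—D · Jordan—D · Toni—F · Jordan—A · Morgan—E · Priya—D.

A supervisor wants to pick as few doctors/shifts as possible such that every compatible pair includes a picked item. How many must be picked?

The 7 edges Toni–C, Priya–G, Morgan–A, Alex–D, Jordan–B, Finn–E, Gabe–F form a matching, so any vertex cover needs at least 7 vertices (one per matched edge).
Conversely {Toni, Gabe, A, B, D, E, G} meets every edge and has exactly 7 vertices, so 7 is optimal.

7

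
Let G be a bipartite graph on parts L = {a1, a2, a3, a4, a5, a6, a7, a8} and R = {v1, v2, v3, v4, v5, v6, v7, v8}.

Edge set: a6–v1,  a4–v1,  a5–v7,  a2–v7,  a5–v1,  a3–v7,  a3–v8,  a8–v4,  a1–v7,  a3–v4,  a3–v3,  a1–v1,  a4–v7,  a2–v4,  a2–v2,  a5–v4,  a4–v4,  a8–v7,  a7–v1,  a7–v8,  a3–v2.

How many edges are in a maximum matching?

6

For example, pair a1-v1, a2-v2, a3-v3, a4-v4, a5-v7, a7-v8.
The set {a1, a4, a5, a6, a8} has only 3 neighbours ({v1, v4, v7}), so by Hall's theorem at most 6 of the 8 left vertices can be matched.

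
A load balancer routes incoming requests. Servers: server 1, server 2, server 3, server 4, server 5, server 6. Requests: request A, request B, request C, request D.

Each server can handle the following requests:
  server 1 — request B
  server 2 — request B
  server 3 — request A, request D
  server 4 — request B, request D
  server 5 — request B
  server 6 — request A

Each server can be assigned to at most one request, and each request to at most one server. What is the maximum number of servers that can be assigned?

For example, pair server 1–request B, server 3–request A, server 4–request D.
The set {server 1, server 2, server 3, server 4, server 5, server 6} has only 3 neighbours ({request A, request B, request D}), so by Hall's theorem at most 3 of the 6 servers can be matched.

3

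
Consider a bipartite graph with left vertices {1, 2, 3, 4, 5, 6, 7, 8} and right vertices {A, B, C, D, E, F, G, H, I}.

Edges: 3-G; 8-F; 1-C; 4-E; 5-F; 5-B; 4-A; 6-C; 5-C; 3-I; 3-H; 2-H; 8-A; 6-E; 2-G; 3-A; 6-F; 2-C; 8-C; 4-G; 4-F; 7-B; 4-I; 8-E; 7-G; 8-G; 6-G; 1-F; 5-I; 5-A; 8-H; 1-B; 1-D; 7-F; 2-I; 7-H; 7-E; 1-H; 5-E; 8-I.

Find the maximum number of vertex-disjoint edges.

One maximum matching: 1→B, 2→H, 3→I, 4→F, 5→A, 6→C, 7→E, 8→G.
All 8 left vertices are matched, so no larger matching exists.

8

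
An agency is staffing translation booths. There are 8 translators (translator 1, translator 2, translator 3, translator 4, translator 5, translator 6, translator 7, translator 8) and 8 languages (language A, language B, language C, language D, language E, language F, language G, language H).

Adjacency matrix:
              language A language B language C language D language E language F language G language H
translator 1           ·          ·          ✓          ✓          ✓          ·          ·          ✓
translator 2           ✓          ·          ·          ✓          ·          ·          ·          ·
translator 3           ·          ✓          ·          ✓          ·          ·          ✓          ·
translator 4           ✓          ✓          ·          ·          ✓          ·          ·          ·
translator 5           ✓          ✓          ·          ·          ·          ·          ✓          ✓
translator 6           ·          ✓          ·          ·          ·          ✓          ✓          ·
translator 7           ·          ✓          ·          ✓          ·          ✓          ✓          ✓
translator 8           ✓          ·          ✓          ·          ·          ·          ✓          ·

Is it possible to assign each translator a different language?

Yes

One maximum matching: translator 1-language C, translator 2-language D, translator 3-language G, translator 4-language E, translator 5-language B, translator 6-language F, translator 7-language H, translator 8-language A.
All 8 translators are covered.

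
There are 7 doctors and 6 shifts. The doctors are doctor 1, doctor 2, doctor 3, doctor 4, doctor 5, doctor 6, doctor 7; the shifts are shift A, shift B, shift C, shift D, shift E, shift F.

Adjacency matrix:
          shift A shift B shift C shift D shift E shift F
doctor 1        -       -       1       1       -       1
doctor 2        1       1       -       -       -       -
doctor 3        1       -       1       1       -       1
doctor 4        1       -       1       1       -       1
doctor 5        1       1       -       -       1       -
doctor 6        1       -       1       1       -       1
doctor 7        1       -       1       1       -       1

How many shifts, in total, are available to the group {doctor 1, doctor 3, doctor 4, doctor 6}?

The union of neighbours of {doctor 1, doctor 3, doctor 4, doctor 6} is {shift A, shift C, shift D, shift F}, which has 4 elements.
Since |N(S)| = 4 ≥ |S| = 4, Hall's condition holds for this subset.

4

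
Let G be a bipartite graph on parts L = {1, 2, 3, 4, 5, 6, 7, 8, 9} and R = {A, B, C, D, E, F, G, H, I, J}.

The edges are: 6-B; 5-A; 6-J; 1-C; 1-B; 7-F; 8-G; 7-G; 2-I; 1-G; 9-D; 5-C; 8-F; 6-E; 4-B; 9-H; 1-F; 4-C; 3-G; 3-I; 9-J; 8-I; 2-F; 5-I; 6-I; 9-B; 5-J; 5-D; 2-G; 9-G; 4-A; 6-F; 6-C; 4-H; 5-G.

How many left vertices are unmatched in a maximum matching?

1

A valid assignment of size 8: 1-B, 2-G, 3-I, 4-C, 5-A, 6-E, 7-F, 9-J.
The set {2, 3, 7, 8} has only 3 neighbours ({F, G, I}), so by Hall's theorem at most 8 of the 9 left vertices can be matched.
That matches 8 of the 9, leaving 1 unmatched; no matching can do better.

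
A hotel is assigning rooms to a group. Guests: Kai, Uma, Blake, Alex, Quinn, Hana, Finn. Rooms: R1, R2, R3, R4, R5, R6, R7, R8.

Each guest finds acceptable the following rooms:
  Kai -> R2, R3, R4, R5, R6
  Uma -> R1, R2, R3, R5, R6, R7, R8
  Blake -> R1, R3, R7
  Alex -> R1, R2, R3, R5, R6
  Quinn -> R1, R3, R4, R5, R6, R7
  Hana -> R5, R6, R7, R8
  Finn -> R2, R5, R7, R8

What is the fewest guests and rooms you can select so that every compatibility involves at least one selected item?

A maximum matching has 7 edges (e.g. Kai–R2, Uma–R1, Blake–R3, Alex–R6, Quinn–R4, Hana–R5, Finn–R7).
By König's theorem the minimum vertex cover has the same size. One such cover is {Kai, Uma, Blake, Alex, Quinn, Hana, Finn}.

7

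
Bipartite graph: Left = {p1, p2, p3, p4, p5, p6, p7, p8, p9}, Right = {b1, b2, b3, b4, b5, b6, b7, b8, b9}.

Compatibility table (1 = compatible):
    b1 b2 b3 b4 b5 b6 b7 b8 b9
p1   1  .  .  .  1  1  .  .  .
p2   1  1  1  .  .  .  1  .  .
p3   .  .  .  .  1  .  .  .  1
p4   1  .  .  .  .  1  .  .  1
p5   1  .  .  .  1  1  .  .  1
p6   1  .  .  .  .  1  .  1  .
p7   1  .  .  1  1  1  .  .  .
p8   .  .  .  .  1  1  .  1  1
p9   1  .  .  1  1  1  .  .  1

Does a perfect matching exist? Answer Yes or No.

The set {p1, p3, p4, p5, p6, p7, p8, p9} has only 6 neighbours ({b1, b4, b5, b6, b8, b9}), so by Hall's theorem at most 7 of the 9 left vertices can be matched.
Hence no matching covers every left vertex.

No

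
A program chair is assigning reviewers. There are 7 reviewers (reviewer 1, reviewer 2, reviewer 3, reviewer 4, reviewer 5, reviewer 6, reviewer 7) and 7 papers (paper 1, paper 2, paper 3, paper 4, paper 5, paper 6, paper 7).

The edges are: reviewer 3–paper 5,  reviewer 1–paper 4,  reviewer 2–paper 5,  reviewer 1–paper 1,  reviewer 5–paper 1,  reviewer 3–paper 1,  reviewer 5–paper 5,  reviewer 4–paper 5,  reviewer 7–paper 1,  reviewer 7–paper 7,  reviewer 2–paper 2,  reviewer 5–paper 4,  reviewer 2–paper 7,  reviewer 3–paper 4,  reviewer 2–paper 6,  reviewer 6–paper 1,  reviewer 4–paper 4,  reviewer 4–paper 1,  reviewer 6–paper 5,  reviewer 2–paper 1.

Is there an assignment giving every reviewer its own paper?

No

The set {reviewer 1, reviewer 3, reviewer 4, reviewer 5, reviewer 6} has only 3 neighbours ({paper 1, paper 4, paper 5}), so by Hall's theorem at most 5 of the 7 reviewers can be matched.
Hence no matching covers every reviewer.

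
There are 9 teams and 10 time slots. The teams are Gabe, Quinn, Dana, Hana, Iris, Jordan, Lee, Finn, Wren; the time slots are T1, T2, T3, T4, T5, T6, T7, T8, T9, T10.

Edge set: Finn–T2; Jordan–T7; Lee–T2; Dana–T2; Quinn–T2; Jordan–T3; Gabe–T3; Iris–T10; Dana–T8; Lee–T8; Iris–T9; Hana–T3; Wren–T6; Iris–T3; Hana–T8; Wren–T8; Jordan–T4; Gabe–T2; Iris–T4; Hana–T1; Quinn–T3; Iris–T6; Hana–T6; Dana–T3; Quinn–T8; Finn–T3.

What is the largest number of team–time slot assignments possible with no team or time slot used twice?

One maximum matching: Gabe-T3, Quinn-T2, Dana-T8, Hana-T1, Iris-T10, Jordan-T7, Wren-T6.
The set {Gabe, Quinn, Dana, Lee, Finn} has only 3 neighbours ({T2, T3, T8}), so by Hall's theorem at most 7 of the 9 teams can be matched.

7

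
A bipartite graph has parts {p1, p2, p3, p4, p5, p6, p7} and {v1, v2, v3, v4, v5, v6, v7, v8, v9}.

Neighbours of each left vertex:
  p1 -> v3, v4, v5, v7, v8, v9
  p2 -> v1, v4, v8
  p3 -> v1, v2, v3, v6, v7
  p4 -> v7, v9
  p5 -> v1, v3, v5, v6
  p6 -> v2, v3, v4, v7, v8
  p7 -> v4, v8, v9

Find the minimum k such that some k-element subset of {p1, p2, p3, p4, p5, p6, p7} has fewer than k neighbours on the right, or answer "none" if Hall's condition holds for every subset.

none

A matching saturating every left vertex exists, for instance p1→v5, p2→v1, p3→v2, p4→v7, p5→v6, p6→v3, p7→v4.
By Hall's marriage theorem, this means |N(S)| ≥ |S| for every subset S, so no violating subset exists.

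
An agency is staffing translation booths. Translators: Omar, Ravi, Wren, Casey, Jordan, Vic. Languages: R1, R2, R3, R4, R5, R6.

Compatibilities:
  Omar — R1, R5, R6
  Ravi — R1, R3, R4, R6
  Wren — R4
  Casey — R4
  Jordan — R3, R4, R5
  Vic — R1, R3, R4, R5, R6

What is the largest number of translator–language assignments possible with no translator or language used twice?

5

One maximum matching: Omar-R5, Ravi-R1, Wren-R4, Jordan-R3, Vic-R6.
The set {Wren, Casey} has only 1 neighbour ({R4}), so by Hall's theorem at most 5 of the 6 translators can be matched.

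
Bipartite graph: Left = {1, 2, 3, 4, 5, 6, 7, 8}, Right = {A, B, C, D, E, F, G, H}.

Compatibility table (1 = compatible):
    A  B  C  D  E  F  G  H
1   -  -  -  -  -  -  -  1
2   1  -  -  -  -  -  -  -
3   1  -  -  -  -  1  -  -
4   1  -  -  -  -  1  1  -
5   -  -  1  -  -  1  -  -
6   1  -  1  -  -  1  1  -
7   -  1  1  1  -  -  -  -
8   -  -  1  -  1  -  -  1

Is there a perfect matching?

The set {2, 3, 4, 5, 6} has only 4 neighbours ({A, C, F, G}), so by Hall's theorem at most 7 of the 8 left vertices can be matched.
Hence no matching covers every left vertex.

No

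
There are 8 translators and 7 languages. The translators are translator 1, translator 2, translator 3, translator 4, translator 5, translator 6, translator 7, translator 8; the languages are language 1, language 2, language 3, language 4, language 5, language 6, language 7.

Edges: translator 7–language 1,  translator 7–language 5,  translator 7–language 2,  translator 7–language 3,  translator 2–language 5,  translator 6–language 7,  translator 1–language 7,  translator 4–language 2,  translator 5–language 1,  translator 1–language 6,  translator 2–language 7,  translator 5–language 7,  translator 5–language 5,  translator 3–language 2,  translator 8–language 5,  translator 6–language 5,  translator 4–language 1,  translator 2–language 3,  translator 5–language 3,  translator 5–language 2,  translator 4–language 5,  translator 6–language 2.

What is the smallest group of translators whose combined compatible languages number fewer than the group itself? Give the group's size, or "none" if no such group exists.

6

Take S = {translator 2, translator 3, translator 4, translator 5, translator 6, translator 7}. Its neighbourhood is {language 1, language 2, language 3, language 5, language 7}, so |N(S)| = 5 < |S| = 6.
Every subset of size less than 6 has at least as many neighbours as members, so 6 is the minimum.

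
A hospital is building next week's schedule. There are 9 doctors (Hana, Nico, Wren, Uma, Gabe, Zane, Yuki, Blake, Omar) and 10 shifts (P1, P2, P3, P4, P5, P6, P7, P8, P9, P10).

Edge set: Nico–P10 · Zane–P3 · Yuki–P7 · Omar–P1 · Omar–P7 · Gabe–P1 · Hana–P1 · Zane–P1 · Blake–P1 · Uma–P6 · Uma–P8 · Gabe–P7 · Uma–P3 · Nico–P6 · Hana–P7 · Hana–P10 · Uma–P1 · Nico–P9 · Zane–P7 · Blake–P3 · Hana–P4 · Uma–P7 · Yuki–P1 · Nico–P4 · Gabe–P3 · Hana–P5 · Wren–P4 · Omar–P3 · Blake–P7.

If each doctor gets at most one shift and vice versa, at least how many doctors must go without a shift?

2

For example, pair Hana–P10, Nico–P9, Wren–P4, Uma–P8, Gabe–P3, Zane–P7, Yuki–P1.
The set {Gabe, Zane, Yuki, Blake, Omar} has only 3 neighbours ({P1, P3, P7}), so by Hall's theorem at most 7 of the 9 doctors can be matched.
That matches 7 of the 9, leaving 2 unmatched; no matching can do better.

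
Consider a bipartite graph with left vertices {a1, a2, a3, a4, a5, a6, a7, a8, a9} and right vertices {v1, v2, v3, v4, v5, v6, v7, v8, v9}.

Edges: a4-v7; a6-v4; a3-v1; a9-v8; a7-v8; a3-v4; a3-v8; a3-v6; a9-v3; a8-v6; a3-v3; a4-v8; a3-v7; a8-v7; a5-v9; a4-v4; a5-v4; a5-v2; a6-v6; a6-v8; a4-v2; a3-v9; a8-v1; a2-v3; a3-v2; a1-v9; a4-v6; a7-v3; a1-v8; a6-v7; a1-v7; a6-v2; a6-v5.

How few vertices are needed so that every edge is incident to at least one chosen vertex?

8

{a1, a3, a4, a5, a6, a8, v3, v8} is a vertex cover of size 8: every edge has an endpoint in this set.
No smaller cover exists because a1–v7, a2–v3, a3–v1, a4–v2, a5–v9, a6–v4, a7–v8, a8–v6 is a matching of size 8, and a cover must include an endpoint of each of these disjoint edges (König's theorem).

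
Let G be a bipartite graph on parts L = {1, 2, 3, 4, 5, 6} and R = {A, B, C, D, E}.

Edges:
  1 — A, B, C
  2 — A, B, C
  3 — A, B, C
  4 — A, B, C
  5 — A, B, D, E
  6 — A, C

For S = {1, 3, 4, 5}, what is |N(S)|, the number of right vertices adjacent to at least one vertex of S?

The union of neighbours of {1, 3, 4, 5} is {A, B, C, D, E}, which has 5 elements.
Since |N(S)| = 5 ≥ |S| = 4, Hall's condition holds for this subset.

5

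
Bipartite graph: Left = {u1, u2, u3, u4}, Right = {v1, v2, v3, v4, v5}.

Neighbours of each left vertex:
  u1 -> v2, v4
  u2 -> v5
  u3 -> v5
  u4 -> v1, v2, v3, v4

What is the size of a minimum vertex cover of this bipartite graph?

3

The 3 edges u1–v4, u2–v5, u4–v2 form a matching, so any vertex cover needs at least 3 vertices (one per matched edge).
Conversely {u1, u4, v5} meets every edge and has exactly 3 vertices, so 3 is optimal.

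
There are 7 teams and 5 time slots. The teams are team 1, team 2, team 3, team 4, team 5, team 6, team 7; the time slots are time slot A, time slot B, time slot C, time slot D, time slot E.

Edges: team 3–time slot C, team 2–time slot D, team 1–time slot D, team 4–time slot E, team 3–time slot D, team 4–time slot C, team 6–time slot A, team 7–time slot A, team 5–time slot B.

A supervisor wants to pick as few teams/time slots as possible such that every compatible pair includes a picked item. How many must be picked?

{team 3, team 4, team 5, time slot A, time slot D} is a vertex cover of size 5: every edge has an endpoint in this set.
No smaller cover exists because team 1–time slot D, team 3–time slot C, team 4–time slot E, team 5–time slot B, team 6–time slot A is a matching of size 5, and a cover must include an endpoint of each of these disjoint edges (König's theorem).

5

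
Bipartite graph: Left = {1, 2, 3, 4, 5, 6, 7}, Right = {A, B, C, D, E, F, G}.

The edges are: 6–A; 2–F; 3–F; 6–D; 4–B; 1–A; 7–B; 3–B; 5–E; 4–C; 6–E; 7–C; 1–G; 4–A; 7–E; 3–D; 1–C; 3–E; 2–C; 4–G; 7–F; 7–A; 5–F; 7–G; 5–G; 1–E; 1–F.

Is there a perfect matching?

A valid assignment of size 7: 1–A, 2–F, 3–B, 4–C, 5–E, 6–D, 7–G.
All 7 left vertices are covered.

Yes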